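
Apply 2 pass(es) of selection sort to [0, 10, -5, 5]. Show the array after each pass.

Pass 1: Select minimum -5 at index 2, swap -> [-5, 10, 0, 5]
Pass 2: Select minimum 0 at index 2, swap -> [-5, 0, 10, 5]


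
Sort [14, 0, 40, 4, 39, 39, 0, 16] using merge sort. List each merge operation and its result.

Divide and conquer:
  Merge [14] + [0] -> [0, 14]
  Merge [40] + [4] -> [4, 40]
  Merge [0, 14] + [4, 40] -> [0, 4, 14, 40]
  Merge [39] + [39] -> [39, 39]
  Merge [0] + [16] -> [0, 16]
  Merge [39, 39] + [0, 16] -> [0, 16, 39, 39]
  Merge [0, 4, 14, 40] + [0, 16, 39, 39] -> [0, 0, 4, 14, 16, 39, 39, 40]


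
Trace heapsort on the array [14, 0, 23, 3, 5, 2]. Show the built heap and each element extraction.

Build heap: [23, 5, 14, 3, 0, 2]
Extract 23: [14, 5, 2, 3, 0, 23]
Extract 14: [5, 3, 2, 0, 14, 23]
Extract 5: [3, 0, 2, 5, 14, 23]
Extract 3: [2, 0, 3, 5, 14, 23]
Extract 2: [0, 2, 3, 5, 14, 23]


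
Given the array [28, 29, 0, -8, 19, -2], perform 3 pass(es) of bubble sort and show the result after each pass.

After pass 1: [28, 0, -8, 19, -2, 29] (4 swaps)
After pass 2: [0, -8, 19, -2, 28, 29] (4 swaps)
After pass 3: [-8, 0, -2, 19, 28, 29] (2 swaps)
Total swaps: 10


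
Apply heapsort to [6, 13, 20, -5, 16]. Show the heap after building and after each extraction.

Build heap: [20, 16, 6, -5, 13]
Extract 20: [16, 13, 6, -5, 20]
Extract 16: [13, -5, 6, 16, 20]
Extract 13: [6, -5, 13, 16, 20]
Extract 6: [-5, 6, 13, 16, 20]


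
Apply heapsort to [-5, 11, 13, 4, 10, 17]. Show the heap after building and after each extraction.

Build heap: [17, 11, 13, 4, 10, -5]
Extract 17: [13, 11, -5, 4, 10, 17]
Extract 13: [11, 10, -5, 4, 13, 17]
Extract 11: [10, 4, -5, 11, 13, 17]
Extract 10: [4, -5, 10, 11, 13, 17]
Extract 4: [-5, 4, 10, 11, 13, 17]


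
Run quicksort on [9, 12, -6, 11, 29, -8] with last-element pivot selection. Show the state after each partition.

Partition 1: pivot=-8 at index 0 -> [-8, 12, -6, 11, 29, 9]
Partition 2: pivot=9 at index 2 -> [-8, -6, 9, 11, 29, 12]
Partition 3: pivot=12 at index 4 -> [-8, -6, 9, 11, 12, 29]


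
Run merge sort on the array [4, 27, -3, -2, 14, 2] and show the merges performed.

Divide and conquer:
  Merge [27] + [-3] -> [-3, 27]
  Merge [4] + [-3, 27] -> [-3, 4, 27]
  Merge [14] + [2] -> [2, 14]
  Merge [-2] + [2, 14] -> [-2, 2, 14]
  Merge [-3, 4, 27] + [-2, 2, 14] -> [-3, -2, 2, 4, 14, 27]


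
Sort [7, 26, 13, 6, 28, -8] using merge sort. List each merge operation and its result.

Divide and conquer:
  Merge [26] + [13] -> [13, 26]
  Merge [7] + [13, 26] -> [7, 13, 26]
  Merge [28] + [-8] -> [-8, 28]
  Merge [6] + [-8, 28] -> [-8, 6, 28]
  Merge [7, 13, 26] + [-8, 6, 28] -> [-8, 6, 7, 13, 26, 28]


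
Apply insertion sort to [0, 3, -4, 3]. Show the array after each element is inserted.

First element 0 is already 'sorted'
Insert 3: shifted 0 elements -> [0, 3, -4, 3]
Insert -4: shifted 2 elements -> [-4, 0, 3, 3]
Insert 3: shifted 0 elements -> [-4, 0, 3, 3]


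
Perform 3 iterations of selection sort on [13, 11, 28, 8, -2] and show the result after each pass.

Pass 1: Select minimum -2 at index 4, swap -> [-2, 11, 28, 8, 13]
Pass 2: Select minimum 8 at index 3, swap -> [-2, 8, 28, 11, 13]
Pass 3: Select minimum 11 at index 3, swap -> [-2, 8, 11, 28, 13]


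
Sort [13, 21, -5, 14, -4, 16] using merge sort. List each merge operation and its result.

Divide and conquer:
  Merge [21] + [-5] -> [-5, 21]
  Merge [13] + [-5, 21] -> [-5, 13, 21]
  Merge [-4] + [16] -> [-4, 16]
  Merge [14] + [-4, 16] -> [-4, 14, 16]
  Merge [-5, 13, 21] + [-4, 14, 16] -> [-5, -4, 13, 14, 16, 21]


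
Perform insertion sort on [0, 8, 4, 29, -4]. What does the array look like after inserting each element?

First element 0 is already 'sorted'
Insert 8: shifted 0 elements -> [0, 8, 4, 29, -4]
Insert 4: shifted 1 elements -> [0, 4, 8, 29, -4]
Insert 29: shifted 0 elements -> [0, 4, 8, 29, -4]
Insert -4: shifted 4 elements -> [-4, 0, 4, 8, 29]


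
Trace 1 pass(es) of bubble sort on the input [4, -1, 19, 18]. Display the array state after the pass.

After pass 1: [-1, 4, 18, 19] (2 swaps)
Total swaps: 2


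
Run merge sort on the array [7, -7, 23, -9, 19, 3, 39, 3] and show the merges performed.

Divide and conquer:
  Merge [7] + [-7] -> [-7, 7]
  Merge [23] + [-9] -> [-9, 23]
  Merge [-7, 7] + [-9, 23] -> [-9, -7, 7, 23]
  Merge [19] + [3] -> [3, 19]
  Merge [39] + [3] -> [3, 39]
  Merge [3, 19] + [3, 39] -> [3, 3, 19, 39]
  Merge [-9, -7, 7, 23] + [3, 3, 19, 39] -> [-9, -7, 3, 3, 7, 19, 23, 39]


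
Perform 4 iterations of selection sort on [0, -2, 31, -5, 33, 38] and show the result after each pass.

Pass 1: Select minimum -5 at index 3, swap -> [-5, -2, 31, 0, 33, 38]
Pass 2: Select minimum -2 at index 1, swap -> [-5, -2, 31, 0, 33, 38]
Pass 3: Select minimum 0 at index 3, swap -> [-5, -2, 0, 31, 33, 38]
Pass 4: Select minimum 31 at index 3, swap -> [-5, -2, 0, 31, 33, 38]


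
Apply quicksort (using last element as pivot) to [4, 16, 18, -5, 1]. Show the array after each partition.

Partition 1: pivot=1 at index 1 -> [-5, 1, 18, 4, 16]
Partition 2: pivot=16 at index 3 -> [-5, 1, 4, 16, 18]


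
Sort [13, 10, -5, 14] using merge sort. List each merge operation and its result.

Divide and conquer:
  Merge [13] + [10] -> [10, 13]
  Merge [-5] + [14] -> [-5, 14]
  Merge [10, 13] + [-5, 14] -> [-5, 10, 13, 14]


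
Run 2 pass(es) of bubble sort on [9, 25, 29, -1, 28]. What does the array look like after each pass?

After pass 1: [9, 25, -1, 28, 29] (2 swaps)
After pass 2: [9, -1, 25, 28, 29] (1 swaps)
Total swaps: 3


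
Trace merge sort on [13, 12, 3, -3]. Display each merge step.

Divide and conquer:
  Merge [13] + [12] -> [12, 13]
  Merge [3] + [-3] -> [-3, 3]
  Merge [12, 13] + [-3, 3] -> [-3, 3, 12, 13]


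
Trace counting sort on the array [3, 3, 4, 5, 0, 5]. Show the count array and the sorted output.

Count array: [1, 0, 0, 2, 1, 2]
(count[i] = number of elements equal to i)
Cumulative count: [1, 1, 1, 3, 4, 6]
Sorted: [0, 3, 3, 4, 5, 5]


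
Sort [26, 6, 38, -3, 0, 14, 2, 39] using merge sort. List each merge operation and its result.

Divide and conquer:
  Merge [26] + [6] -> [6, 26]
  Merge [38] + [-3] -> [-3, 38]
  Merge [6, 26] + [-3, 38] -> [-3, 6, 26, 38]
  Merge [0] + [14] -> [0, 14]
  Merge [2] + [39] -> [2, 39]
  Merge [0, 14] + [2, 39] -> [0, 2, 14, 39]
  Merge [-3, 6, 26, 38] + [0, 2, 14, 39] -> [-3, 0, 2, 6, 14, 26, 38, 39]


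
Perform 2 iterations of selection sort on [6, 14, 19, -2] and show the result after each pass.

Pass 1: Select minimum -2 at index 3, swap -> [-2, 14, 19, 6]
Pass 2: Select minimum 6 at index 3, swap -> [-2, 6, 19, 14]


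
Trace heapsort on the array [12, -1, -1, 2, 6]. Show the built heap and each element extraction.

Build heap: [12, 6, -1, 2, -1]
Extract 12: [6, 2, -1, -1, 12]
Extract 6: [2, -1, -1, 6, 12]
Extract 2: [-1, -1, 2, 6, 12]
Extract -1: [-1, -1, 2, 6, 12]


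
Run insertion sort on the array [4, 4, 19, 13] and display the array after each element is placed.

First element 4 is already 'sorted'
Insert 4: shifted 0 elements -> [4, 4, 19, 13]
Insert 19: shifted 0 elements -> [4, 4, 19, 13]
Insert 13: shifted 1 elements -> [4, 4, 13, 19]


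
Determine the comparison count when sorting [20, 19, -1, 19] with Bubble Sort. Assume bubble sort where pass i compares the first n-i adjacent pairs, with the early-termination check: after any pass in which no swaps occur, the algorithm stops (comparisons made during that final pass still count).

Pass 1: compare adjacent pairs (0,1)..(2,3) = 3 comparison(s), 3 swap(s) -> [19, -1, 19, 20]
Pass 2: compare adjacent pairs (0,1)..(1,2) = 2 comparison(s), 1 swap(s) -> [-1, 19, 19, 20]
Pass 3: compare adjacent pairs (0,1)..(0,1) = 1 comparison(s), 0 swap(s) -> [-1, 19, 19, 20]
No swaps in this pass, so bubble sort stops here.
Total comparisons: 3 + 2 + 1 = 6


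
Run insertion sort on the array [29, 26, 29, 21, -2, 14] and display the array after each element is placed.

First element 29 is already 'sorted'
Insert 26: shifted 1 elements -> [26, 29, 29, 21, -2, 14]
Insert 29: shifted 0 elements -> [26, 29, 29, 21, -2, 14]
Insert 21: shifted 3 elements -> [21, 26, 29, 29, -2, 14]
Insert -2: shifted 4 elements -> [-2, 21, 26, 29, 29, 14]
Insert 14: shifted 4 elements -> [-2, 14, 21, 26, 29, 29]


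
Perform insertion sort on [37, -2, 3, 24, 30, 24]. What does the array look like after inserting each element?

First element 37 is already 'sorted'
Insert -2: shifted 1 elements -> [-2, 37, 3, 24, 30, 24]
Insert 3: shifted 1 elements -> [-2, 3, 37, 24, 30, 24]
Insert 24: shifted 1 elements -> [-2, 3, 24, 37, 30, 24]
Insert 30: shifted 1 elements -> [-2, 3, 24, 30, 37, 24]
Insert 24: shifted 2 elements -> [-2, 3, 24, 24, 30, 37]


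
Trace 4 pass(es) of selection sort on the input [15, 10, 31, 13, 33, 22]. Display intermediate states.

Pass 1: Select minimum 10 at index 1, swap -> [10, 15, 31, 13, 33, 22]
Pass 2: Select minimum 13 at index 3, swap -> [10, 13, 31, 15, 33, 22]
Pass 3: Select minimum 15 at index 3, swap -> [10, 13, 15, 31, 33, 22]
Pass 4: Select minimum 22 at index 5, swap -> [10, 13, 15, 22, 33, 31]


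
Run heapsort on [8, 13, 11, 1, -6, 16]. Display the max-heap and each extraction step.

Build heap: [16, 13, 11, 1, -6, 8]
Extract 16: [13, 8, 11, 1, -6, 16]
Extract 13: [11, 8, -6, 1, 13, 16]
Extract 11: [8, 1, -6, 11, 13, 16]
Extract 8: [1, -6, 8, 11, 13, 16]
Extract 1: [-6, 1, 8, 11, 13, 16]


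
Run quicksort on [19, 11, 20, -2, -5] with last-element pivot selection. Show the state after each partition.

Partition 1: pivot=-5 at index 0 -> [-5, 11, 20, -2, 19]
Partition 2: pivot=19 at index 3 -> [-5, 11, -2, 19, 20]
Partition 3: pivot=-2 at index 1 -> [-5, -2, 11, 19, 20]


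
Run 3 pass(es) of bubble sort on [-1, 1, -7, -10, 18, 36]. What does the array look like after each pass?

After pass 1: [-1, -7, -10, 1, 18, 36] (2 swaps)
After pass 2: [-7, -10, -1, 1, 18, 36] (2 swaps)
After pass 3: [-10, -7, -1, 1, 18, 36] (1 swaps)
Total swaps: 5


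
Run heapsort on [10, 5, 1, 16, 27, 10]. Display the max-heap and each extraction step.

Build heap: [27, 16, 10, 10, 5, 1]
Extract 27: [16, 10, 10, 1, 5, 27]
Extract 16: [10, 5, 10, 1, 16, 27]
Extract 10: [10, 5, 1, 10, 16, 27]
Extract 10: [5, 1, 10, 10, 16, 27]
Extract 5: [1, 5, 10, 10, 16, 27]


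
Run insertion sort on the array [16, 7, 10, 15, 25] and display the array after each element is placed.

First element 16 is already 'sorted'
Insert 7: shifted 1 elements -> [7, 16, 10, 15, 25]
Insert 10: shifted 1 elements -> [7, 10, 16, 15, 25]
Insert 15: shifted 1 elements -> [7, 10, 15, 16, 25]
Insert 25: shifted 0 elements -> [7, 10, 15, 16, 25]


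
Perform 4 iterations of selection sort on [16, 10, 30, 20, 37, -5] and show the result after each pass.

Pass 1: Select minimum -5 at index 5, swap -> [-5, 10, 30, 20, 37, 16]
Pass 2: Select minimum 10 at index 1, swap -> [-5, 10, 30, 20, 37, 16]
Pass 3: Select minimum 16 at index 5, swap -> [-5, 10, 16, 20, 37, 30]
Pass 4: Select minimum 20 at index 3, swap -> [-5, 10, 16, 20, 37, 30]


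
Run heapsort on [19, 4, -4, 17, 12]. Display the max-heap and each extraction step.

Build heap: [19, 17, -4, 4, 12]
Extract 19: [17, 12, -4, 4, 19]
Extract 17: [12, 4, -4, 17, 19]
Extract 12: [4, -4, 12, 17, 19]
Extract 4: [-4, 4, 12, 17, 19]


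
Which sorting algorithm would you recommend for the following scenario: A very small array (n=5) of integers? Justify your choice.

Best choice: Insertion sort
Reason: For tiny inputs the O(n^2) overhead is negligible and insertion sort has minimal constant factors


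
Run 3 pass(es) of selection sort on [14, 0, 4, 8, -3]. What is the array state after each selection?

Pass 1: Select minimum -3 at index 4, swap -> [-3, 0, 4, 8, 14]
Pass 2: Select minimum 0 at index 1, swap -> [-3, 0, 4, 8, 14]
Pass 3: Select minimum 4 at index 2, swap -> [-3, 0, 4, 8, 14]


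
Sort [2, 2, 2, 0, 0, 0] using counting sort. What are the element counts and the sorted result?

Count array: [3, 0, 3]
(count[i] = number of elements equal to i)
Cumulative count: [3, 3, 6]
Sorted: [0, 0, 0, 2, 2, 2]


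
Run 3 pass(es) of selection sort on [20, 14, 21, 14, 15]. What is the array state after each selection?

Pass 1: Select minimum 14 at index 1, swap -> [14, 20, 21, 14, 15]
Pass 2: Select minimum 14 at index 3, swap -> [14, 14, 21, 20, 15]
Pass 3: Select minimum 15 at index 4, swap -> [14, 14, 15, 20, 21]


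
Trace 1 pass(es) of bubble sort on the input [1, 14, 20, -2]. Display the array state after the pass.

After pass 1: [1, 14, -2, 20] (1 swaps)
Total swaps: 1


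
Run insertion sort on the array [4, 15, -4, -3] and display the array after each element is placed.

First element 4 is already 'sorted'
Insert 15: shifted 0 elements -> [4, 15, -4, -3]
Insert -4: shifted 2 elements -> [-4, 4, 15, -3]
Insert -3: shifted 2 elements -> [-4, -3, 4, 15]


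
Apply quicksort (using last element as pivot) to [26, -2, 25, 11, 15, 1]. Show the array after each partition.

Partition 1: pivot=1 at index 1 -> [-2, 1, 25, 11, 15, 26]
Partition 2: pivot=26 at index 5 -> [-2, 1, 25, 11, 15, 26]
Partition 3: pivot=15 at index 3 -> [-2, 1, 11, 15, 25, 26]


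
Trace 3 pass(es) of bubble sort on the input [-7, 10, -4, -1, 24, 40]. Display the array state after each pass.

After pass 1: [-7, -4, -1, 10, 24, 40] (2 swaps)
After pass 2: [-7, -4, -1, 10, 24, 40] (0 swaps)
After pass 3: [-7, -4, -1, 10, 24, 40] (0 swaps)
Total swaps: 2


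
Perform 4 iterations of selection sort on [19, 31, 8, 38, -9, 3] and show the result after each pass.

Pass 1: Select minimum -9 at index 4, swap -> [-9, 31, 8, 38, 19, 3]
Pass 2: Select minimum 3 at index 5, swap -> [-9, 3, 8, 38, 19, 31]
Pass 3: Select minimum 8 at index 2, swap -> [-9, 3, 8, 38, 19, 31]
Pass 4: Select minimum 19 at index 4, swap -> [-9, 3, 8, 19, 38, 31]


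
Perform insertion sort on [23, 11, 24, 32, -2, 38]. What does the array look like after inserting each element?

First element 23 is already 'sorted'
Insert 11: shifted 1 elements -> [11, 23, 24, 32, -2, 38]
Insert 24: shifted 0 elements -> [11, 23, 24, 32, -2, 38]
Insert 32: shifted 0 elements -> [11, 23, 24, 32, -2, 38]
Insert -2: shifted 4 elements -> [-2, 11, 23, 24, 32, 38]
Insert 38: shifted 0 elements -> [-2, 11, 23, 24, 32, 38]


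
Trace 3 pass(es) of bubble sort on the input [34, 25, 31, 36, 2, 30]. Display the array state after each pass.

After pass 1: [25, 31, 34, 2, 30, 36] (4 swaps)
After pass 2: [25, 31, 2, 30, 34, 36] (2 swaps)
After pass 3: [25, 2, 30, 31, 34, 36] (2 swaps)
Total swaps: 8


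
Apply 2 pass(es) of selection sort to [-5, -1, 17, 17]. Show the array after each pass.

Pass 1: Select minimum -5 at index 0, swap -> [-5, -1, 17, 17]
Pass 2: Select minimum -1 at index 1, swap -> [-5, -1, 17, 17]


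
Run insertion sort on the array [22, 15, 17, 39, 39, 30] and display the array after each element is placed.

First element 22 is already 'sorted'
Insert 15: shifted 1 elements -> [15, 22, 17, 39, 39, 30]
Insert 17: shifted 1 elements -> [15, 17, 22, 39, 39, 30]
Insert 39: shifted 0 elements -> [15, 17, 22, 39, 39, 30]
Insert 39: shifted 0 elements -> [15, 17, 22, 39, 39, 30]
Insert 30: shifted 2 elements -> [15, 17, 22, 30, 39, 39]


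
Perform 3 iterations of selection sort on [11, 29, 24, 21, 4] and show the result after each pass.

Pass 1: Select minimum 4 at index 4, swap -> [4, 29, 24, 21, 11]
Pass 2: Select minimum 11 at index 4, swap -> [4, 11, 24, 21, 29]
Pass 3: Select minimum 21 at index 3, swap -> [4, 11, 21, 24, 29]


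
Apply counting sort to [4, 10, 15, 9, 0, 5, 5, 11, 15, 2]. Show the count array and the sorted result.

Count array: [1, 0, 1, 0, 1, 2, 0, 0, 0, 1, 1, 1, 0, 0, 0, 2]
(count[i] = number of elements equal to i)
Cumulative count: [1, 1, 2, 2, 3, 5, 5, 5, 5, 6, 7, 8, 8, 8, 8, 10]
Sorted: [0, 2, 4, 5, 5, 9, 10, 11, 15, 15]


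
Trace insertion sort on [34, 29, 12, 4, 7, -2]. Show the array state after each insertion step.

First element 34 is already 'sorted'
Insert 29: shifted 1 elements -> [29, 34, 12, 4, 7, -2]
Insert 12: shifted 2 elements -> [12, 29, 34, 4, 7, -2]
Insert 4: shifted 3 elements -> [4, 12, 29, 34, 7, -2]
Insert 7: shifted 3 elements -> [4, 7, 12, 29, 34, -2]
Insert -2: shifted 5 elements -> [-2, 4, 7, 12, 29, 34]


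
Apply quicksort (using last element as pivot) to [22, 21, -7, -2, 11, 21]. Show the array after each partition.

Partition 1: pivot=21 at index 4 -> [21, -7, -2, 11, 21, 22]
Partition 2: pivot=11 at index 2 -> [-7, -2, 11, 21, 21, 22]
Partition 3: pivot=-2 at index 1 -> [-7, -2, 11, 21, 21, 22]


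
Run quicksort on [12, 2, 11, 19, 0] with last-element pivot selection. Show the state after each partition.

Partition 1: pivot=0 at index 0 -> [0, 2, 11, 19, 12]
Partition 2: pivot=12 at index 3 -> [0, 2, 11, 12, 19]
Partition 3: pivot=11 at index 2 -> [0, 2, 11, 12, 19]


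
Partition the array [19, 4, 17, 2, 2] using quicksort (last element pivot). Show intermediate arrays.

Partition 1: pivot=2 at index 1 -> [2, 2, 17, 19, 4]
Partition 2: pivot=4 at index 2 -> [2, 2, 4, 19, 17]
Partition 3: pivot=17 at index 3 -> [2, 2, 4, 17, 19]


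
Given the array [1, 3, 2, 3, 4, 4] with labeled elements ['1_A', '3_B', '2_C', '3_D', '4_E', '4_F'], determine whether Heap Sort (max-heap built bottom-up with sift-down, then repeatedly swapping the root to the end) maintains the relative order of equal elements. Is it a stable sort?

Trace Heap Sort on the labeled array (the key is the number; the letter only tracks identity):
  Build max-heap: [4_E, 3_D, 4_F, 1_A, 3_B, 2_C]
  Swap root 4_E to index 5, re-heapify first 5 -> [4_F, 3_D, 2_C, 1_A, 3_B, 4_E]
  Swap root 4_F to index 4, re-heapify first 4 -> [3_B, 3_D, 2_C, 1_A, 4_F, 4_E]
  Swap root 3_B to index 3, re-heapify first 3 -> [3_D, 1_A, 2_C, 3_B, 4_F, 4_E]
  Swap root 3_D to index 2, re-heapify first 2 -> [2_C, 1_A, 3_D, 3_B, 4_F, 4_E]
  Swap root 2_C to index 1, re-heapify first 1 -> [1_A, 2_C, 3_D, 3_B, 4_F, 4_E]
Final order: [1_A, 2_C, 3_D, 3_B, 4_F, 4_E]
Equal keys:
  value 3: originally 3_B, 3_D; after sorting 3_D, 3_B -> order changed
  value 4: originally 4_E, 4_F; after sorting 4_F, 4_E -> order changed
Equal keys were reordered, so Heap Sort is not stable: heap construction and root-to-end swaps move elements without regard to the original order of equal keys. (One such input is enough; an unstable sort may happen to preserve order on other inputs, but it gives no guarantee.)
Answer: Not stable


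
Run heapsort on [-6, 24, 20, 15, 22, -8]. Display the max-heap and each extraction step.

Build heap: [24, 22, 20, 15, -6, -8]
Extract 24: [22, 15, 20, -8, -6, 24]
Extract 22: [20, 15, -6, -8, 22, 24]
Extract 20: [15, -8, -6, 20, 22, 24]
Extract 15: [-6, -8, 15, 20, 22, 24]
Extract -6: [-8, -6, 15, 20, 22, 24]


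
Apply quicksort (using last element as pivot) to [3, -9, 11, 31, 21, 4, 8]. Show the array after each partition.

Partition 1: pivot=8 at index 3 -> [3, -9, 4, 8, 21, 11, 31]
Partition 2: pivot=4 at index 2 -> [3, -9, 4, 8, 21, 11, 31]
Partition 3: pivot=-9 at index 0 -> [-9, 3, 4, 8, 21, 11, 31]
Partition 4: pivot=31 at index 6 -> [-9, 3, 4, 8, 21, 11, 31]
Partition 5: pivot=11 at index 4 -> [-9, 3, 4, 8, 11, 21, 31]


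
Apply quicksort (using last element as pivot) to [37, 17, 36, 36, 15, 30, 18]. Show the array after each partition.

Partition 1: pivot=18 at index 2 -> [17, 15, 18, 36, 37, 30, 36]
Partition 2: pivot=15 at index 0 -> [15, 17, 18, 36, 37, 30, 36]
Partition 3: pivot=36 at index 5 -> [15, 17, 18, 36, 30, 36, 37]
Partition 4: pivot=30 at index 3 -> [15, 17, 18, 30, 36, 36, 37]


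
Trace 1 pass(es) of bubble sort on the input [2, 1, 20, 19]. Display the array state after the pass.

After pass 1: [1, 2, 19, 20] (2 swaps)
Total swaps: 2


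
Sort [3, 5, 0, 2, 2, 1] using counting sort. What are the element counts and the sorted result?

Count array: [1, 1, 2, 1, 0, 1]
(count[i] = number of elements equal to i)
Cumulative count: [1, 2, 4, 5, 5, 6]
Sorted: [0, 1, 2, 2, 3, 5]


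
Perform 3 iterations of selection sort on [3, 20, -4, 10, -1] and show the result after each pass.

Pass 1: Select minimum -4 at index 2, swap -> [-4, 20, 3, 10, -1]
Pass 2: Select minimum -1 at index 4, swap -> [-4, -1, 3, 10, 20]
Pass 3: Select minimum 3 at index 2, swap -> [-4, -1, 3, 10, 20]


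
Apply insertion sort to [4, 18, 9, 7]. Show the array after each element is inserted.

First element 4 is already 'sorted'
Insert 18: shifted 0 elements -> [4, 18, 9, 7]
Insert 9: shifted 1 elements -> [4, 9, 18, 7]
Insert 7: shifted 2 elements -> [4, 7, 9, 18]


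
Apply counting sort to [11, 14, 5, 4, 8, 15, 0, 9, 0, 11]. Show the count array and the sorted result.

Count array: [2, 0, 0, 0, 1, 1, 0, 0, 1, 1, 0, 2, 0, 0, 1, 1]
(count[i] = number of elements equal to i)
Cumulative count: [2, 2, 2, 2, 3, 4, 4, 4, 5, 6, 6, 8, 8, 8, 9, 10]
Sorted: [0, 0, 4, 5, 8, 9, 11, 11, 14, 15]


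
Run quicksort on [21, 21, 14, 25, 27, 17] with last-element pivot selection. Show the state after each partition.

Partition 1: pivot=17 at index 1 -> [14, 17, 21, 25, 27, 21]
Partition 2: pivot=21 at index 3 -> [14, 17, 21, 21, 27, 25]
Partition 3: pivot=25 at index 4 -> [14, 17, 21, 21, 25, 27]


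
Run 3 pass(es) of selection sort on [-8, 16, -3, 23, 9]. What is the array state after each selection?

Pass 1: Select minimum -8 at index 0, swap -> [-8, 16, -3, 23, 9]
Pass 2: Select minimum -3 at index 2, swap -> [-8, -3, 16, 23, 9]
Pass 3: Select minimum 9 at index 4, swap -> [-8, -3, 9, 23, 16]


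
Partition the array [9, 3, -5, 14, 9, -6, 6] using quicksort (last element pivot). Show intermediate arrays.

Partition 1: pivot=6 at index 3 -> [3, -5, -6, 6, 9, 9, 14]
Partition 2: pivot=-6 at index 0 -> [-6, -5, 3, 6, 9, 9, 14]
Partition 3: pivot=3 at index 2 -> [-6, -5, 3, 6, 9, 9, 14]
Partition 4: pivot=14 at index 6 -> [-6, -5, 3, 6, 9, 9, 14]
Partition 5: pivot=9 at index 5 -> [-6, -5, 3, 6, 9, 9, 14]


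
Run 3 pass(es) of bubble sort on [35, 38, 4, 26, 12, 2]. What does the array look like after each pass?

After pass 1: [35, 4, 26, 12, 2, 38] (4 swaps)
After pass 2: [4, 26, 12, 2, 35, 38] (4 swaps)
After pass 3: [4, 12, 2, 26, 35, 38] (2 swaps)
Total swaps: 10


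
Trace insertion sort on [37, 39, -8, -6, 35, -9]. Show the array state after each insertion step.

First element 37 is already 'sorted'
Insert 39: shifted 0 elements -> [37, 39, -8, -6, 35, -9]
Insert -8: shifted 2 elements -> [-8, 37, 39, -6, 35, -9]
Insert -6: shifted 2 elements -> [-8, -6, 37, 39, 35, -9]
Insert 35: shifted 2 elements -> [-8, -6, 35, 37, 39, -9]
Insert -9: shifted 5 elements -> [-9, -8, -6, 35, 37, 39]


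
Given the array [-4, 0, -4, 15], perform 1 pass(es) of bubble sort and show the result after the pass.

After pass 1: [-4, -4, 0, 15] (1 swaps)
Total swaps: 1


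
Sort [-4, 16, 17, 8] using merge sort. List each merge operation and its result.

Divide and conquer:
  Merge [-4] + [16] -> [-4, 16]
  Merge [17] + [8] -> [8, 17]
  Merge [-4, 16] + [8, 17] -> [-4, 8, 16, 17]


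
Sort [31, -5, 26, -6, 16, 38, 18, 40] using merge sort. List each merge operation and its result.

Divide and conquer:
  Merge [31] + [-5] -> [-5, 31]
  Merge [26] + [-6] -> [-6, 26]
  Merge [-5, 31] + [-6, 26] -> [-6, -5, 26, 31]
  Merge [16] + [38] -> [16, 38]
  Merge [18] + [40] -> [18, 40]
  Merge [16, 38] + [18, 40] -> [16, 18, 38, 40]
  Merge [-6, -5, 26, 31] + [16, 18, 38, 40] -> [-6, -5, 16, 18, 26, 31, 38, 40]


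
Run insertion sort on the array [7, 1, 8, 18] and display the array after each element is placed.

First element 7 is already 'sorted'
Insert 1: shifted 1 elements -> [1, 7, 8, 18]
Insert 8: shifted 0 elements -> [1, 7, 8, 18]
Insert 18: shifted 0 elements -> [1, 7, 8, 18]


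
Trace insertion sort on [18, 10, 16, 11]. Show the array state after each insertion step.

First element 18 is already 'sorted'
Insert 10: shifted 1 elements -> [10, 18, 16, 11]
Insert 16: shifted 1 elements -> [10, 16, 18, 11]
Insert 11: shifted 2 elements -> [10, 11, 16, 18]


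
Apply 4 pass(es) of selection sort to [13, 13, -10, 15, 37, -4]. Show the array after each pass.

Pass 1: Select minimum -10 at index 2, swap -> [-10, 13, 13, 15, 37, -4]
Pass 2: Select minimum -4 at index 5, swap -> [-10, -4, 13, 15, 37, 13]
Pass 3: Select minimum 13 at index 2, swap -> [-10, -4, 13, 15, 37, 13]
Pass 4: Select minimum 13 at index 5, swap -> [-10, -4, 13, 13, 37, 15]


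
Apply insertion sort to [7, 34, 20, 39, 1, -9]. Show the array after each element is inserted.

First element 7 is already 'sorted'
Insert 34: shifted 0 elements -> [7, 34, 20, 39, 1, -9]
Insert 20: shifted 1 elements -> [7, 20, 34, 39, 1, -9]
Insert 39: shifted 0 elements -> [7, 20, 34, 39, 1, -9]
Insert 1: shifted 4 elements -> [1, 7, 20, 34, 39, -9]
Insert -9: shifted 5 elements -> [-9, 1, 7, 20, 34, 39]


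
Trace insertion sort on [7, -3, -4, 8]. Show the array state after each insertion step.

First element 7 is already 'sorted'
Insert -3: shifted 1 elements -> [-3, 7, -4, 8]
Insert -4: shifted 2 elements -> [-4, -3, 7, 8]
Insert 8: shifted 0 elements -> [-4, -3, 7, 8]


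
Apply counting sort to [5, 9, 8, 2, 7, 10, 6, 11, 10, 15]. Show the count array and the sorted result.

Count array: [0, 0, 1, 0, 0, 1, 1, 1, 1, 1, 2, 1, 0, 0, 0, 1]
(count[i] = number of elements equal to i)
Cumulative count: [0, 0, 1, 1, 1, 2, 3, 4, 5, 6, 8, 9, 9, 9, 9, 10]
Sorted: [2, 5, 6, 7, 8, 9, 10, 10, 11, 15]


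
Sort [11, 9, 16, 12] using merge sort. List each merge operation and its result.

Divide and conquer:
  Merge [11] + [9] -> [9, 11]
  Merge [16] + [12] -> [12, 16]
  Merge [9, 11] + [12, 16] -> [9, 11, 12, 16]


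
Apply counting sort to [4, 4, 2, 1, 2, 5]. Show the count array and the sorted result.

Count array: [0, 1, 2, 0, 2, 1]
(count[i] = number of elements equal to i)
Cumulative count: [0, 1, 3, 3, 5, 6]
Sorted: [1, 2, 2, 4, 4, 5]


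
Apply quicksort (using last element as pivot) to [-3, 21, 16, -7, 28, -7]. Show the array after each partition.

Partition 1: pivot=-7 at index 1 -> [-7, -7, 16, -3, 28, 21]
Partition 2: pivot=21 at index 4 -> [-7, -7, 16, -3, 21, 28]
Partition 3: pivot=-3 at index 2 -> [-7, -7, -3, 16, 21, 28]


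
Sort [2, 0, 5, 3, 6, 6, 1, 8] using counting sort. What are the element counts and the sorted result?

Count array: [1, 1, 1, 1, 0, 1, 2, 0, 1]
(count[i] = number of elements equal to i)
Cumulative count: [1, 2, 3, 4, 4, 5, 7, 7, 8]
Sorted: [0, 1, 2, 3, 5, 6, 6, 8]


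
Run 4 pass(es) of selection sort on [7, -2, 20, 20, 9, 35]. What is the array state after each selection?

Pass 1: Select minimum -2 at index 1, swap -> [-2, 7, 20, 20, 9, 35]
Pass 2: Select minimum 7 at index 1, swap -> [-2, 7, 20, 20, 9, 35]
Pass 3: Select minimum 9 at index 4, swap -> [-2, 7, 9, 20, 20, 35]
Pass 4: Select minimum 20 at index 3, swap -> [-2, 7, 9, 20, 20, 35]


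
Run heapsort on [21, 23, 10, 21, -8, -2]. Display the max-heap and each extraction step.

Build heap: [23, 21, 10, 21, -8, -2]
Extract 23: [21, 21, 10, -2, -8, 23]
Extract 21: [21, -2, 10, -8, 21, 23]
Extract 21: [10, -2, -8, 21, 21, 23]
Extract 10: [-2, -8, 10, 21, 21, 23]
Extract -2: [-8, -2, 10, 21, 21, 23]


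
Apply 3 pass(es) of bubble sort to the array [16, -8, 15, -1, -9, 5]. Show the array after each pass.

After pass 1: [-8, 15, -1, -9, 5, 16] (5 swaps)
After pass 2: [-8, -1, -9, 5, 15, 16] (3 swaps)
After pass 3: [-8, -9, -1, 5, 15, 16] (1 swaps)
Total swaps: 9


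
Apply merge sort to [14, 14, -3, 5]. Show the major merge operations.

Divide and conquer:
  Merge [14] + [14] -> [14, 14]
  Merge [-3] + [5] -> [-3, 5]
  Merge [14, 14] + [-3, 5] -> [-3, 5, 14, 14]


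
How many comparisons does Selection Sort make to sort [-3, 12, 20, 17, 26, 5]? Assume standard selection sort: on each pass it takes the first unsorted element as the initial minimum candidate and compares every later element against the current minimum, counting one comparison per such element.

Pass 1: scan indices 1..5 for the minimum = 5 comparison(s); min is -3, place at index 0 -> [-3, 12, 20, 17, 26, 5]
Pass 2: scan indices 2..5 for the minimum = 4 comparison(s); min is 5, place at index 1 -> [-3, 5, 20, 17, 26, 12]
Pass 3: scan indices 3..5 for the minimum = 3 comparison(s); min is 12, place at index 2 -> [-3, 5, 12, 17, 26, 20]
Pass 4: scan indices 4..5 for the minimum = 2 comparison(s); min is 17, place at index 3 -> [-3, 5, 12, 17, 26, 20]
Pass 5: scan indices 5..5 for the minimum = 1 comparison(s); min is 20, place at index 4 -> [-3, 5, 12, 17, 20, 26]
Selection sort always scans the whole unsorted suffix, so the count is (n-1) + (n-2) + ... + 1 = n(n-1)/2 = 6*5/2 = 15 regardless of the input order.
Total comparisons: 5 + 4 + 3 + 2 + 1 = 15


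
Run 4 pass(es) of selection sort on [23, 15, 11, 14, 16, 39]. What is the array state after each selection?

Pass 1: Select minimum 11 at index 2, swap -> [11, 15, 23, 14, 16, 39]
Pass 2: Select minimum 14 at index 3, swap -> [11, 14, 23, 15, 16, 39]
Pass 3: Select minimum 15 at index 3, swap -> [11, 14, 15, 23, 16, 39]
Pass 4: Select minimum 16 at index 4, swap -> [11, 14, 15, 16, 23, 39]


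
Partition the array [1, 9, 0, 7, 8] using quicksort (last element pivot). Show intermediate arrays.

Partition 1: pivot=8 at index 3 -> [1, 0, 7, 8, 9]
Partition 2: pivot=7 at index 2 -> [1, 0, 7, 8, 9]
Partition 3: pivot=0 at index 0 -> [0, 1, 7, 8, 9]


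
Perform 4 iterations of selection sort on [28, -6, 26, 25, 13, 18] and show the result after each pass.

Pass 1: Select minimum -6 at index 1, swap -> [-6, 28, 26, 25, 13, 18]
Pass 2: Select minimum 13 at index 4, swap -> [-6, 13, 26, 25, 28, 18]
Pass 3: Select minimum 18 at index 5, swap -> [-6, 13, 18, 25, 28, 26]
Pass 4: Select minimum 25 at index 3, swap -> [-6, 13, 18, 25, 28, 26]


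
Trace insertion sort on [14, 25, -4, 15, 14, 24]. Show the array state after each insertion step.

First element 14 is already 'sorted'
Insert 25: shifted 0 elements -> [14, 25, -4, 15, 14, 24]
Insert -4: shifted 2 elements -> [-4, 14, 25, 15, 14, 24]
Insert 15: shifted 1 elements -> [-4, 14, 15, 25, 14, 24]
Insert 14: shifted 2 elements -> [-4, 14, 14, 15, 25, 24]
Insert 24: shifted 1 elements -> [-4, 14, 14, 15, 24, 25]


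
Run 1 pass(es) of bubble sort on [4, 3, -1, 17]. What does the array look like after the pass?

After pass 1: [3, -1, 4, 17] (2 swaps)
Total swaps: 2


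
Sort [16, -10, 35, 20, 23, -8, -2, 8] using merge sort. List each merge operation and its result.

Divide and conquer:
  Merge [16] + [-10] -> [-10, 16]
  Merge [35] + [20] -> [20, 35]
  Merge [-10, 16] + [20, 35] -> [-10, 16, 20, 35]
  Merge [23] + [-8] -> [-8, 23]
  Merge [-2] + [8] -> [-2, 8]
  Merge [-8, 23] + [-2, 8] -> [-8, -2, 8, 23]
  Merge [-10, 16, 20, 35] + [-8, -2, 8, 23] -> [-10, -8, -2, 8, 16, 20, 23, 35]


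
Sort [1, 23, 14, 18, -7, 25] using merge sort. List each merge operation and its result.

Divide and conquer:
  Merge [23] + [14] -> [14, 23]
  Merge [1] + [14, 23] -> [1, 14, 23]
  Merge [-7] + [25] -> [-7, 25]
  Merge [18] + [-7, 25] -> [-7, 18, 25]
  Merge [1, 14, 23] + [-7, 18, 25] -> [-7, 1, 14, 18, 23, 25]


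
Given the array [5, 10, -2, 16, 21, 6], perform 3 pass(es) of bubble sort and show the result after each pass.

After pass 1: [5, -2, 10, 16, 6, 21] (2 swaps)
After pass 2: [-2, 5, 10, 6, 16, 21] (2 swaps)
After pass 3: [-2, 5, 6, 10, 16, 21] (1 swaps)
Total swaps: 5


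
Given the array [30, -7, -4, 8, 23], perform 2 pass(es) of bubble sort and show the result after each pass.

After pass 1: [-7, -4, 8, 23, 30] (4 swaps)
After pass 2: [-7, -4, 8, 23, 30] (0 swaps)
Total swaps: 4


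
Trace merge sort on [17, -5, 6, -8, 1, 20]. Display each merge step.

Divide and conquer:
  Merge [-5] + [6] -> [-5, 6]
  Merge [17] + [-5, 6] -> [-5, 6, 17]
  Merge [1] + [20] -> [1, 20]
  Merge [-8] + [1, 20] -> [-8, 1, 20]
  Merge [-5, 6, 17] + [-8, 1, 20] -> [-8, -5, 1, 6, 17, 20]


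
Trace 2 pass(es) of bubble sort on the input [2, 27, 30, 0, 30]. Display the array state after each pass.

After pass 1: [2, 27, 0, 30, 30] (1 swaps)
After pass 2: [2, 0, 27, 30, 30] (1 swaps)
Total swaps: 2


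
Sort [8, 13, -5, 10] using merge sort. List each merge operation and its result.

Divide and conquer:
  Merge [8] + [13] -> [8, 13]
  Merge [-5] + [10] -> [-5, 10]
  Merge [8, 13] + [-5, 10] -> [-5, 8, 10, 13]


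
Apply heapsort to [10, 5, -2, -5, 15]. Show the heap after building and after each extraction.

Build heap: [15, 10, -2, -5, 5]
Extract 15: [10, 5, -2, -5, 15]
Extract 10: [5, -5, -2, 10, 15]
Extract 5: [-2, -5, 5, 10, 15]
Extract -2: [-5, -2, 5, 10, 15]


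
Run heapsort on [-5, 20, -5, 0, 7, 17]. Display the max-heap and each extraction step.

Build heap: [20, 7, 17, 0, -5, -5]
Extract 20: [17, 7, -5, 0, -5, 20]
Extract 17: [7, 0, -5, -5, 17, 20]
Extract 7: [0, -5, -5, 7, 17, 20]
Extract 0: [-5, -5, 0, 7, 17, 20]
Extract -5: [-5, -5, 0, 7, 17, 20]


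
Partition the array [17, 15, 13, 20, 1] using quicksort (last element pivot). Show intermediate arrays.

Partition 1: pivot=1 at index 0 -> [1, 15, 13, 20, 17]
Partition 2: pivot=17 at index 3 -> [1, 15, 13, 17, 20]
Partition 3: pivot=13 at index 1 -> [1, 13, 15, 17, 20]


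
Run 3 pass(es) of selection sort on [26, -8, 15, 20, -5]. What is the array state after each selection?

Pass 1: Select minimum -8 at index 1, swap -> [-8, 26, 15, 20, -5]
Pass 2: Select minimum -5 at index 4, swap -> [-8, -5, 15, 20, 26]
Pass 3: Select minimum 15 at index 2, swap -> [-8, -5, 15, 20, 26]


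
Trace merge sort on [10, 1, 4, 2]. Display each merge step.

Divide and conquer:
  Merge [10] + [1] -> [1, 10]
  Merge [4] + [2] -> [2, 4]
  Merge [1, 10] + [2, 4] -> [1, 2, 4, 10]


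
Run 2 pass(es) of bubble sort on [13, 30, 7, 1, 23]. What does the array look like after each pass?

After pass 1: [13, 7, 1, 23, 30] (3 swaps)
After pass 2: [7, 1, 13, 23, 30] (2 swaps)
Total swaps: 5


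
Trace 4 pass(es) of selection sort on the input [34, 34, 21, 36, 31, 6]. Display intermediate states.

Pass 1: Select minimum 6 at index 5, swap -> [6, 34, 21, 36, 31, 34]
Pass 2: Select minimum 21 at index 2, swap -> [6, 21, 34, 36, 31, 34]
Pass 3: Select minimum 31 at index 4, swap -> [6, 21, 31, 36, 34, 34]
Pass 4: Select minimum 34 at index 4, swap -> [6, 21, 31, 34, 36, 34]


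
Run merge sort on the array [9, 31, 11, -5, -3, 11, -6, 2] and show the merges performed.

Divide and conquer:
  Merge [9] + [31] -> [9, 31]
  Merge [11] + [-5] -> [-5, 11]
  Merge [9, 31] + [-5, 11] -> [-5, 9, 11, 31]
  Merge [-3] + [11] -> [-3, 11]
  Merge [-6] + [2] -> [-6, 2]
  Merge [-3, 11] + [-6, 2] -> [-6, -3, 2, 11]
  Merge [-5, 9, 11, 31] + [-6, -3, 2, 11] -> [-6, -5, -3, 2, 9, 11, 11, 31]


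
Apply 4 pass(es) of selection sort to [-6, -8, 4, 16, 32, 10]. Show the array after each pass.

Pass 1: Select minimum -8 at index 1, swap -> [-8, -6, 4, 16, 32, 10]
Pass 2: Select minimum -6 at index 1, swap -> [-8, -6, 4, 16, 32, 10]
Pass 3: Select minimum 4 at index 2, swap -> [-8, -6, 4, 16, 32, 10]
Pass 4: Select minimum 10 at index 5, swap -> [-8, -6, 4, 10, 32, 16]


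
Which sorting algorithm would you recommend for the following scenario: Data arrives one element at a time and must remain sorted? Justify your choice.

Best choice: Insertion sort
Reason: Insertion sort naturally handles online/streaming input by inserting each new element into sorted position


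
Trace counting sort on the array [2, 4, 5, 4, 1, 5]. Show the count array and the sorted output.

Count array: [0, 1, 1, 0, 2, 2]
(count[i] = number of elements equal to i)
Cumulative count: [0, 1, 2, 2, 4, 6]
Sorted: [1, 2, 4, 4, 5, 5]


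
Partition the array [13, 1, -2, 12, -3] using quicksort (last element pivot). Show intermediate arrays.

Partition 1: pivot=-3 at index 0 -> [-3, 1, -2, 12, 13]
Partition 2: pivot=13 at index 4 -> [-3, 1, -2, 12, 13]
Partition 3: pivot=12 at index 3 -> [-3, 1, -2, 12, 13]
Partition 4: pivot=-2 at index 1 -> [-3, -2, 1, 12, 13]


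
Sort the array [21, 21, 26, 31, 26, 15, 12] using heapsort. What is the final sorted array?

Build heap: [31, 26, 26, 21, 21, 15, 12]
Extract 31: [26, 21, 26, 12, 21, 15, 31]
Extract 26: [26, 21, 15, 12, 21, 26, 31]
Extract 26: [21, 21, 15, 12, 26, 26, 31]
Extract 21: [21, 12, 15, 21, 26, 26, 31]
Extract 21: [15, 12, 21, 21, 26, 26, 31]
Extract 15: [12, 15, 21, 21, 26, 26, 31]


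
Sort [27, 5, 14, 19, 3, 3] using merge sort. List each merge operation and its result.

Divide and conquer:
  Merge [5] + [14] -> [5, 14]
  Merge [27] + [5, 14] -> [5, 14, 27]
  Merge [3] + [3] -> [3, 3]
  Merge [19] + [3, 3] -> [3, 3, 19]
  Merge [5, 14, 27] + [3, 3, 19] -> [3, 3, 5, 14, 19, 27]


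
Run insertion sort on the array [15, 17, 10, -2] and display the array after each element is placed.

First element 15 is already 'sorted'
Insert 17: shifted 0 elements -> [15, 17, 10, -2]
Insert 10: shifted 2 elements -> [10, 15, 17, -2]
Insert -2: shifted 3 elements -> [-2, 10, 15, 17]


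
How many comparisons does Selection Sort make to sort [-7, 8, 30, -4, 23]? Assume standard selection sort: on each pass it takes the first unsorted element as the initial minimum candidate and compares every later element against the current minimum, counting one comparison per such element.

Pass 1: scan indices 1..4 for the minimum = 4 comparison(s); min is -7, place at index 0 -> [-7, 8, 30, -4, 23]
Pass 2: scan indices 2..4 for the minimum = 3 comparison(s); min is -4, place at index 1 -> [-7, -4, 30, 8, 23]
Pass 3: scan indices 3..4 for the minimum = 2 comparison(s); min is 8, place at index 2 -> [-7, -4, 8, 30, 23]
Pass 4: scan indices 4..4 for the minimum = 1 comparison(s); min is 23, place at index 3 -> [-7, -4, 8, 23, 30]
Selection sort always scans the whole unsorted suffix, so the count is (n-1) + (n-2) + ... + 1 = n(n-1)/2 = 5*4/2 = 10 regardless of the input order.
Total comparisons: 4 + 3 + 2 + 1 = 10


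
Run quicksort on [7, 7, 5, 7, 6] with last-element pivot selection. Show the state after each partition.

Partition 1: pivot=6 at index 1 -> [5, 6, 7, 7, 7]
Partition 2: pivot=7 at index 4 -> [5, 6, 7, 7, 7]
Partition 3: pivot=7 at index 3 -> [5, 6, 7, 7, 7]


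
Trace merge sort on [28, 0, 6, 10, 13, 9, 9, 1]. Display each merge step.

Divide and conquer:
  Merge [28] + [0] -> [0, 28]
  Merge [6] + [10] -> [6, 10]
  Merge [0, 28] + [6, 10] -> [0, 6, 10, 28]
  Merge [13] + [9] -> [9, 13]
  Merge [9] + [1] -> [1, 9]
  Merge [9, 13] + [1, 9] -> [1, 9, 9, 13]
  Merge [0, 6, 10, 28] + [1, 9, 9, 13] -> [0, 1, 6, 9, 9, 10, 13, 28]


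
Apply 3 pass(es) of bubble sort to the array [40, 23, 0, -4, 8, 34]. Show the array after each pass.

After pass 1: [23, 0, -4, 8, 34, 40] (5 swaps)
After pass 2: [0, -4, 8, 23, 34, 40] (3 swaps)
After pass 3: [-4, 0, 8, 23, 34, 40] (1 swaps)
Total swaps: 9


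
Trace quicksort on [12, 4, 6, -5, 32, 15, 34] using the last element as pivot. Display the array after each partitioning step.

Partition 1: pivot=34 at index 6 -> [12, 4, 6, -5, 32, 15, 34]
Partition 2: pivot=15 at index 4 -> [12, 4, 6, -5, 15, 32, 34]
Partition 3: pivot=-5 at index 0 -> [-5, 4, 6, 12, 15, 32, 34]
Partition 4: pivot=12 at index 3 -> [-5, 4, 6, 12, 15, 32, 34]
Partition 5: pivot=6 at index 2 -> [-5, 4, 6, 12, 15, 32, 34]


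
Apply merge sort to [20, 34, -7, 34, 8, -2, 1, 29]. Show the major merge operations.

Divide and conquer:
  Merge [20] + [34] -> [20, 34]
  Merge [-7] + [34] -> [-7, 34]
  Merge [20, 34] + [-7, 34] -> [-7, 20, 34, 34]
  Merge [8] + [-2] -> [-2, 8]
  Merge [1] + [29] -> [1, 29]
  Merge [-2, 8] + [1, 29] -> [-2, 1, 8, 29]
  Merge [-7, 20, 34, 34] + [-2, 1, 8, 29] -> [-7, -2, 1, 8, 20, 29, 34, 34]
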